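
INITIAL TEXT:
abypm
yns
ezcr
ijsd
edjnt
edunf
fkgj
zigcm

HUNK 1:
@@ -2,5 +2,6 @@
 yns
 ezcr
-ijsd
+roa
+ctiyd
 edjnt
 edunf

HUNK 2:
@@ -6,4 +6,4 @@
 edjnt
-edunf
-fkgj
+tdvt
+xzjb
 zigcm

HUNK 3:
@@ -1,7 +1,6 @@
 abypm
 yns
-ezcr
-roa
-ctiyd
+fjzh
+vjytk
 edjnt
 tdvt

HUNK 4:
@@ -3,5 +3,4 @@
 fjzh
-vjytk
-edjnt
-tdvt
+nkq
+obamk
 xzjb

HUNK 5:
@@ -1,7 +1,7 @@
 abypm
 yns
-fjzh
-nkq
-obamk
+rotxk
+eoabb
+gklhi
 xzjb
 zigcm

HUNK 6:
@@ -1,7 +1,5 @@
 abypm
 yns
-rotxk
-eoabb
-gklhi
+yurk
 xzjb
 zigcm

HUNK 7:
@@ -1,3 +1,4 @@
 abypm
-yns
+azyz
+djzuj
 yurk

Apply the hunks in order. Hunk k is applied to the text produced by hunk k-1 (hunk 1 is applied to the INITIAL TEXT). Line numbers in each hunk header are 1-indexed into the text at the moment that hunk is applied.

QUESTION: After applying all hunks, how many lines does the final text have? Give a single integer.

Hunk 1: at line 2 remove [ijsd] add [roa,ctiyd] -> 9 lines: abypm yns ezcr roa ctiyd edjnt edunf fkgj zigcm
Hunk 2: at line 6 remove [edunf,fkgj] add [tdvt,xzjb] -> 9 lines: abypm yns ezcr roa ctiyd edjnt tdvt xzjb zigcm
Hunk 3: at line 1 remove [ezcr,roa,ctiyd] add [fjzh,vjytk] -> 8 lines: abypm yns fjzh vjytk edjnt tdvt xzjb zigcm
Hunk 4: at line 3 remove [vjytk,edjnt,tdvt] add [nkq,obamk] -> 7 lines: abypm yns fjzh nkq obamk xzjb zigcm
Hunk 5: at line 1 remove [fjzh,nkq,obamk] add [rotxk,eoabb,gklhi] -> 7 lines: abypm yns rotxk eoabb gklhi xzjb zigcm
Hunk 6: at line 1 remove [rotxk,eoabb,gklhi] add [yurk] -> 5 lines: abypm yns yurk xzjb zigcm
Hunk 7: at line 1 remove [yns] add [azyz,djzuj] -> 6 lines: abypm azyz djzuj yurk xzjb zigcm
Final line count: 6

Answer: 6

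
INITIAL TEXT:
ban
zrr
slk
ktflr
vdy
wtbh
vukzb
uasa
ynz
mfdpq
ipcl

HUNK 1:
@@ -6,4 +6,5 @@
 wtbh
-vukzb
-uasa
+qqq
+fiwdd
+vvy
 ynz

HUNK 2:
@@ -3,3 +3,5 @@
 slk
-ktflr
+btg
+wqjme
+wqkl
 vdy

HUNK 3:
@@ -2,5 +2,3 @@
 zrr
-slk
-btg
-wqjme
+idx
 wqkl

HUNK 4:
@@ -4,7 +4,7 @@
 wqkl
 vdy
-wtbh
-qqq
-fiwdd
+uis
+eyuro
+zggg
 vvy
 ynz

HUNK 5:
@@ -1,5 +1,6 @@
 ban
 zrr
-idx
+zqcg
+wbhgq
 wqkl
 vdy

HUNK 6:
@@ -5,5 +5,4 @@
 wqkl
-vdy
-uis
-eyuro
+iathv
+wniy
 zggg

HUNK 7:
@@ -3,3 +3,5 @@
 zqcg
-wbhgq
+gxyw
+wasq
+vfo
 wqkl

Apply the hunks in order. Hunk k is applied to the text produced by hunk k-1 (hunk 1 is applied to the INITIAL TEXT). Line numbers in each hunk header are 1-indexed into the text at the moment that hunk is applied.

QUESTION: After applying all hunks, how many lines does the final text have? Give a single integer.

Hunk 1: at line 6 remove [vukzb,uasa] add [qqq,fiwdd,vvy] -> 12 lines: ban zrr slk ktflr vdy wtbh qqq fiwdd vvy ynz mfdpq ipcl
Hunk 2: at line 3 remove [ktflr] add [btg,wqjme,wqkl] -> 14 lines: ban zrr slk btg wqjme wqkl vdy wtbh qqq fiwdd vvy ynz mfdpq ipcl
Hunk 3: at line 2 remove [slk,btg,wqjme] add [idx] -> 12 lines: ban zrr idx wqkl vdy wtbh qqq fiwdd vvy ynz mfdpq ipcl
Hunk 4: at line 4 remove [wtbh,qqq,fiwdd] add [uis,eyuro,zggg] -> 12 lines: ban zrr idx wqkl vdy uis eyuro zggg vvy ynz mfdpq ipcl
Hunk 5: at line 1 remove [idx] add [zqcg,wbhgq] -> 13 lines: ban zrr zqcg wbhgq wqkl vdy uis eyuro zggg vvy ynz mfdpq ipcl
Hunk 6: at line 5 remove [vdy,uis,eyuro] add [iathv,wniy] -> 12 lines: ban zrr zqcg wbhgq wqkl iathv wniy zggg vvy ynz mfdpq ipcl
Hunk 7: at line 3 remove [wbhgq] add [gxyw,wasq,vfo] -> 14 lines: ban zrr zqcg gxyw wasq vfo wqkl iathv wniy zggg vvy ynz mfdpq ipcl
Final line count: 14

Answer: 14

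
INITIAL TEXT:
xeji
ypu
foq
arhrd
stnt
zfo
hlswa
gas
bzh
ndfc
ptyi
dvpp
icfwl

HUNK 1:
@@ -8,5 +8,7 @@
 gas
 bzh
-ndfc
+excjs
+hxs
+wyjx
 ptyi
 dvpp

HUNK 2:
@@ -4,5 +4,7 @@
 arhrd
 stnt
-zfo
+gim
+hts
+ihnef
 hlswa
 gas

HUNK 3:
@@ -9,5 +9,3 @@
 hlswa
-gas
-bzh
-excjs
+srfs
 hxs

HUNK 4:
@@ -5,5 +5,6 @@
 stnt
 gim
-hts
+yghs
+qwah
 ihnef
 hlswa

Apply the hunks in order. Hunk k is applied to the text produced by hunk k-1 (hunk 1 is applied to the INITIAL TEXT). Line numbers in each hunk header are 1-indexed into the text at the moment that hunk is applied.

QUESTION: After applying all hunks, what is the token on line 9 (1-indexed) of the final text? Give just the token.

Answer: ihnef

Derivation:
Hunk 1: at line 8 remove [ndfc] add [excjs,hxs,wyjx] -> 15 lines: xeji ypu foq arhrd stnt zfo hlswa gas bzh excjs hxs wyjx ptyi dvpp icfwl
Hunk 2: at line 4 remove [zfo] add [gim,hts,ihnef] -> 17 lines: xeji ypu foq arhrd stnt gim hts ihnef hlswa gas bzh excjs hxs wyjx ptyi dvpp icfwl
Hunk 3: at line 9 remove [gas,bzh,excjs] add [srfs] -> 15 lines: xeji ypu foq arhrd stnt gim hts ihnef hlswa srfs hxs wyjx ptyi dvpp icfwl
Hunk 4: at line 5 remove [hts] add [yghs,qwah] -> 16 lines: xeji ypu foq arhrd stnt gim yghs qwah ihnef hlswa srfs hxs wyjx ptyi dvpp icfwl
Final line 9: ihnef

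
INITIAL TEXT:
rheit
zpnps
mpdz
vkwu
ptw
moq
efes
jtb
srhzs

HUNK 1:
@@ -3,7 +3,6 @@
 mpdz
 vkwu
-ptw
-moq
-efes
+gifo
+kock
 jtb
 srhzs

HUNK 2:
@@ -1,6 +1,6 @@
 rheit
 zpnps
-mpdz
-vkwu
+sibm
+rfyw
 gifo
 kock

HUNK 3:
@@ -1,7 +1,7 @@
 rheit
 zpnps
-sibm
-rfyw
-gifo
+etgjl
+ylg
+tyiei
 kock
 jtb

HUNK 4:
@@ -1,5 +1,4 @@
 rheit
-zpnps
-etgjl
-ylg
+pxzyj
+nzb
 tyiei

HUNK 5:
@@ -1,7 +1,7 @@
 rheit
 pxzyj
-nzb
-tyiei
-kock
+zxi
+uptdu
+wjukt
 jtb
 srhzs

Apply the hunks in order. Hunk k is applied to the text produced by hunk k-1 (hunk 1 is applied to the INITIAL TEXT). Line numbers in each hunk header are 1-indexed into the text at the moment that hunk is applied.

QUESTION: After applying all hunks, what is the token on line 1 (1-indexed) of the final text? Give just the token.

Hunk 1: at line 3 remove [ptw,moq,efes] add [gifo,kock] -> 8 lines: rheit zpnps mpdz vkwu gifo kock jtb srhzs
Hunk 2: at line 1 remove [mpdz,vkwu] add [sibm,rfyw] -> 8 lines: rheit zpnps sibm rfyw gifo kock jtb srhzs
Hunk 3: at line 1 remove [sibm,rfyw,gifo] add [etgjl,ylg,tyiei] -> 8 lines: rheit zpnps etgjl ylg tyiei kock jtb srhzs
Hunk 4: at line 1 remove [zpnps,etgjl,ylg] add [pxzyj,nzb] -> 7 lines: rheit pxzyj nzb tyiei kock jtb srhzs
Hunk 5: at line 1 remove [nzb,tyiei,kock] add [zxi,uptdu,wjukt] -> 7 lines: rheit pxzyj zxi uptdu wjukt jtb srhzs
Final line 1: rheit

Answer: rheit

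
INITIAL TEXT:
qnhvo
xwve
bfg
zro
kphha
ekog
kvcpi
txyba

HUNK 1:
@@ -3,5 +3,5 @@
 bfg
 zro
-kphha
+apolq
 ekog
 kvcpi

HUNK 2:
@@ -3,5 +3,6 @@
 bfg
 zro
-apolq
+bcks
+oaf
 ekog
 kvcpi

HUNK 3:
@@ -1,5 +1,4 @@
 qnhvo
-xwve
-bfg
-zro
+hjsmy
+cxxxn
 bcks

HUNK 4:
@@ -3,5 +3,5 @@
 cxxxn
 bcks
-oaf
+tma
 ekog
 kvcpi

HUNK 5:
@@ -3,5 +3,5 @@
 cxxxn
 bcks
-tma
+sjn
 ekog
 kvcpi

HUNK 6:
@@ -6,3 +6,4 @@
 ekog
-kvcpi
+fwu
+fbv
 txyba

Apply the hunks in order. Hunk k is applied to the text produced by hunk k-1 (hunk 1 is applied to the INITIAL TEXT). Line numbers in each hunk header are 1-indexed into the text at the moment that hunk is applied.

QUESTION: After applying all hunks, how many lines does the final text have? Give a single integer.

Answer: 9

Derivation:
Hunk 1: at line 3 remove [kphha] add [apolq] -> 8 lines: qnhvo xwve bfg zro apolq ekog kvcpi txyba
Hunk 2: at line 3 remove [apolq] add [bcks,oaf] -> 9 lines: qnhvo xwve bfg zro bcks oaf ekog kvcpi txyba
Hunk 3: at line 1 remove [xwve,bfg,zro] add [hjsmy,cxxxn] -> 8 lines: qnhvo hjsmy cxxxn bcks oaf ekog kvcpi txyba
Hunk 4: at line 3 remove [oaf] add [tma] -> 8 lines: qnhvo hjsmy cxxxn bcks tma ekog kvcpi txyba
Hunk 5: at line 3 remove [tma] add [sjn] -> 8 lines: qnhvo hjsmy cxxxn bcks sjn ekog kvcpi txyba
Hunk 6: at line 6 remove [kvcpi] add [fwu,fbv] -> 9 lines: qnhvo hjsmy cxxxn bcks sjn ekog fwu fbv txyba
Final line count: 9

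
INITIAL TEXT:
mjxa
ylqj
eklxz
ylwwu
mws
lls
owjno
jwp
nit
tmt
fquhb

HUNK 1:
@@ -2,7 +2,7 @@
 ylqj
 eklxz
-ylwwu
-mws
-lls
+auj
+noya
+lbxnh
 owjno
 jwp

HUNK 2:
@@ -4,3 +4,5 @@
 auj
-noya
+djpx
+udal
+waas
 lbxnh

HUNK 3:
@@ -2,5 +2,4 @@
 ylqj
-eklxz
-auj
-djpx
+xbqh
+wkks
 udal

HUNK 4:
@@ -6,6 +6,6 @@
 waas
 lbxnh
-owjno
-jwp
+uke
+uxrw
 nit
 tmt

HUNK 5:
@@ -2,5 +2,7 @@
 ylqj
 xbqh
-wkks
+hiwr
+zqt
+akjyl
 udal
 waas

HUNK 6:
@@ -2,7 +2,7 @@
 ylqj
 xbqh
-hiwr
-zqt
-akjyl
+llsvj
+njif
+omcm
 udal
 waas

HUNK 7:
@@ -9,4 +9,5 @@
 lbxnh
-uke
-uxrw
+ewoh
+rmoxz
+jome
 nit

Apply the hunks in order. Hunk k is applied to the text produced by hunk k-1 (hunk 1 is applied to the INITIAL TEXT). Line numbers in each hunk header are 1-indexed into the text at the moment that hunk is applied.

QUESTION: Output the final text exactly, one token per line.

Hunk 1: at line 2 remove [ylwwu,mws,lls] add [auj,noya,lbxnh] -> 11 lines: mjxa ylqj eklxz auj noya lbxnh owjno jwp nit tmt fquhb
Hunk 2: at line 4 remove [noya] add [djpx,udal,waas] -> 13 lines: mjxa ylqj eklxz auj djpx udal waas lbxnh owjno jwp nit tmt fquhb
Hunk 3: at line 2 remove [eklxz,auj,djpx] add [xbqh,wkks] -> 12 lines: mjxa ylqj xbqh wkks udal waas lbxnh owjno jwp nit tmt fquhb
Hunk 4: at line 6 remove [owjno,jwp] add [uke,uxrw] -> 12 lines: mjxa ylqj xbqh wkks udal waas lbxnh uke uxrw nit tmt fquhb
Hunk 5: at line 2 remove [wkks] add [hiwr,zqt,akjyl] -> 14 lines: mjxa ylqj xbqh hiwr zqt akjyl udal waas lbxnh uke uxrw nit tmt fquhb
Hunk 6: at line 2 remove [hiwr,zqt,akjyl] add [llsvj,njif,omcm] -> 14 lines: mjxa ylqj xbqh llsvj njif omcm udal waas lbxnh uke uxrw nit tmt fquhb
Hunk 7: at line 9 remove [uke,uxrw] add [ewoh,rmoxz,jome] -> 15 lines: mjxa ylqj xbqh llsvj njif omcm udal waas lbxnh ewoh rmoxz jome nit tmt fquhb

Answer: mjxa
ylqj
xbqh
llsvj
njif
omcm
udal
waas
lbxnh
ewoh
rmoxz
jome
nit
tmt
fquhb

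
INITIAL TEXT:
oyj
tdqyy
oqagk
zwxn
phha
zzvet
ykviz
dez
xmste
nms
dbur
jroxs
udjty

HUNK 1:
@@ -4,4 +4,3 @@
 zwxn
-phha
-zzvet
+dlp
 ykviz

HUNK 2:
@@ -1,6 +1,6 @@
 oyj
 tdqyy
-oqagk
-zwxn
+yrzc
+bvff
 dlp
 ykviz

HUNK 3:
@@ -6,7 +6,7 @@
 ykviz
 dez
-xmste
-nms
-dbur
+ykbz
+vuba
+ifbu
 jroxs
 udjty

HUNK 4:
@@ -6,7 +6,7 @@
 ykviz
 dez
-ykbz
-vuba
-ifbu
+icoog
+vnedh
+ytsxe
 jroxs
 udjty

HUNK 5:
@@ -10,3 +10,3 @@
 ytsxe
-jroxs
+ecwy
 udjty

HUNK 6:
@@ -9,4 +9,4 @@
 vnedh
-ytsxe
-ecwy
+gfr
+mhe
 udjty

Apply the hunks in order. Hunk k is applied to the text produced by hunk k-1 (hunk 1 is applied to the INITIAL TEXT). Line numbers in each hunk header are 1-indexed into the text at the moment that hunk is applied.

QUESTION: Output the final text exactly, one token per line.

Answer: oyj
tdqyy
yrzc
bvff
dlp
ykviz
dez
icoog
vnedh
gfr
mhe
udjty

Derivation:
Hunk 1: at line 4 remove [phha,zzvet] add [dlp] -> 12 lines: oyj tdqyy oqagk zwxn dlp ykviz dez xmste nms dbur jroxs udjty
Hunk 2: at line 1 remove [oqagk,zwxn] add [yrzc,bvff] -> 12 lines: oyj tdqyy yrzc bvff dlp ykviz dez xmste nms dbur jroxs udjty
Hunk 3: at line 6 remove [xmste,nms,dbur] add [ykbz,vuba,ifbu] -> 12 lines: oyj tdqyy yrzc bvff dlp ykviz dez ykbz vuba ifbu jroxs udjty
Hunk 4: at line 6 remove [ykbz,vuba,ifbu] add [icoog,vnedh,ytsxe] -> 12 lines: oyj tdqyy yrzc bvff dlp ykviz dez icoog vnedh ytsxe jroxs udjty
Hunk 5: at line 10 remove [jroxs] add [ecwy] -> 12 lines: oyj tdqyy yrzc bvff dlp ykviz dez icoog vnedh ytsxe ecwy udjty
Hunk 6: at line 9 remove [ytsxe,ecwy] add [gfr,mhe] -> 12 lines: oyj tdqyy yrzc bvff dlp ykviz dez icoog vnedh gfr mhe udjty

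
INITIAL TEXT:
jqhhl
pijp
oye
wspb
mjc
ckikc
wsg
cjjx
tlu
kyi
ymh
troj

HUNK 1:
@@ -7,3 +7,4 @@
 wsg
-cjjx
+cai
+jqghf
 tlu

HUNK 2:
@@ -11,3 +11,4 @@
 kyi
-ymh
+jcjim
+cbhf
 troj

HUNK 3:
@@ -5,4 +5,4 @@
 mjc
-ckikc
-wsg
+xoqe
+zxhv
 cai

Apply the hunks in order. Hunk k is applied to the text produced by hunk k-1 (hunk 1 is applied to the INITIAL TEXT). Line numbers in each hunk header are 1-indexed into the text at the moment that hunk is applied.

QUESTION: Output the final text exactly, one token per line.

Answer: jqhhl
pijp
oye
wspb
mjc
xoqe
zxhv
cai
jqghf
tlu
kyi
jcjim
cbhf
troj

Derivation:
Hunk 1: at line 7 remove [cjjx] add [cai,jqghf] -> 13 lines: jqhhl pijp oye wspb mjc ckikc wsg cai jqghf tlu kyi ymh troj
Hunk 2: at line 11 remove [ymh] add [jcjim,cbhf] -> 14 lines: jqhhl pijp oye wspb mjc ckikc wsg cai jqghf tlu kyi jcjim cbhf troj
Hunk 3: at line 5 remove [ckikc,wsg] add [xoqe,zxhv] -> 14 lines: jqhhl pijp oye wspb mjc xoqe zxhv cai jqghf tlu kyi jcjim cbhf troj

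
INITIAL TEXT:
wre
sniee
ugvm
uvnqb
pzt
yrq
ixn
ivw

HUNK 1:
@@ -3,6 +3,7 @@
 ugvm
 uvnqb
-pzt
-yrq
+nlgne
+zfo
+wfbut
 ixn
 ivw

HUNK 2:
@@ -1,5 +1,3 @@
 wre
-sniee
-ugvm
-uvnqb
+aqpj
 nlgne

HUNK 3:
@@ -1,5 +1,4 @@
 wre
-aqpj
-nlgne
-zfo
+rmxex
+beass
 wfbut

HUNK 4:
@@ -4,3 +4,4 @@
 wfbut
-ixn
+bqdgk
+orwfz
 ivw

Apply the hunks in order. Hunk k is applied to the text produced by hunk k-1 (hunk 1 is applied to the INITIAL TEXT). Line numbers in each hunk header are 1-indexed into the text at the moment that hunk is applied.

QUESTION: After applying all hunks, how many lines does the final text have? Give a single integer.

Hunk 1: at line 3 remove [pzt,yrq] add [nlgne,zfo,wfbut] -> 9 lines: wre sniee ugvm uvnqb nlgne zfo wfbut ixn ivw
Hunk 2: at line 1 remove [sniee,ugvm,uvnqb] add [aqpj] -> 7 lines: wre aqpj nlgne zfo wfbut ixn ivw
Hunk 3: at line 1 remove [aqpj,nlgne,zfo] add [rmxex,beass] -> 6 lines: wre rmxex beass wfbut ixn ivw
Hunk 4: at line 4 remove [ixn] add [bqdgk,orwfz] -> 7 lines: wre rmxex beass wfbut bqdgk orwfz ivw
Final line count: 7

Answer: 7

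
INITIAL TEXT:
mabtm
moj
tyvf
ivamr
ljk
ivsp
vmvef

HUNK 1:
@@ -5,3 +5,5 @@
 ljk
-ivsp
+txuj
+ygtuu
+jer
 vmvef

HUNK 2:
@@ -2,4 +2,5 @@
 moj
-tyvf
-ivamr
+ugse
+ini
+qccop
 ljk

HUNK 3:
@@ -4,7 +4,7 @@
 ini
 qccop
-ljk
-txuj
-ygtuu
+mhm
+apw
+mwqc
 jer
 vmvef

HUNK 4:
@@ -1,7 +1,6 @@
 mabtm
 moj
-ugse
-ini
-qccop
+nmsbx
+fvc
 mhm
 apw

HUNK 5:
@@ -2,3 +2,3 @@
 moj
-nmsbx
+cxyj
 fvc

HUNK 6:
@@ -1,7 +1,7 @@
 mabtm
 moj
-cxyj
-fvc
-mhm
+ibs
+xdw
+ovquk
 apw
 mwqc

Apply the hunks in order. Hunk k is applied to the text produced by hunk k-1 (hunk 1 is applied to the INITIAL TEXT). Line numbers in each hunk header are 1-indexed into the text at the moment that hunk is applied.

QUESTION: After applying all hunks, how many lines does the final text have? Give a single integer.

Hunk 1: at line 5 remove [ivsp] add [txuj,ygtuu,jer] -> 9 lines: mabtm moj tyvf ivamr ljk txuj ygtuu jer vmvef
Hunk 2: at line 2 remove [tyvf,ivamr] add [ugse,ini,qccop] -> 10 lines: mabtm moj ugse ini qccop ljk txuj ygtuu jer vmvef
Hunk 3: at line 4 remove [ljk,txuj,ygtuu] add [mhm,apw,mwqc] -> 10 lines: mabtm moj ugse ini qccop mhm apw mwqc jer vmvef
Hunk 4: at line 1 remove [ugse,ini,qccop] add [nmsbx,fvc] -> 9 lines: mabtm moj nmsbx fvc mhm apw mwqc jer vmvef
Hunk 5: at line 2 remove [nmsbx] add [cxyj] -> 9 lines: mabtm moj cxyj fvc mhm apw mwqc jer vmvef
Hunk 6: at line 1 remove [cxyj,fvc,mhm] add [ibs,xdw,ovquk] -> 9 lines: mabtm moj ibs xdw ovquk apw mwqc jer vmvef
Final line count: 9

Answer: 9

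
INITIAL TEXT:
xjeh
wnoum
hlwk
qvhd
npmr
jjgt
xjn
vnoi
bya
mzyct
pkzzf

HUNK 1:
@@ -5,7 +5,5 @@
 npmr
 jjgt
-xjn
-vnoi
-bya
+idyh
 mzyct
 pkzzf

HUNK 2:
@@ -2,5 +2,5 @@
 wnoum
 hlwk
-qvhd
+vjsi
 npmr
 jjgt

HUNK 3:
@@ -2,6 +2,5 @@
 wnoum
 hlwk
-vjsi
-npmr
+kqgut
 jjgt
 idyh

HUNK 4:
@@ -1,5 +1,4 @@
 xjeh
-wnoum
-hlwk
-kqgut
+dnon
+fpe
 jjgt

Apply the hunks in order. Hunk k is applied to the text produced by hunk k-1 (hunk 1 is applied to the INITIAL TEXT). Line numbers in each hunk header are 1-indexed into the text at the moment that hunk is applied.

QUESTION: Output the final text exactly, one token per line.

Answer: xjeh
dnon
fpe
jjgt
idyh
mzyct
pkzzf

Derivation:
Hunk 1: at line 5 remove [xjn,vnoi,bya] add [idyh] -> 9 lines: xjeh wnoum hlwk qvhd npmr jjgt idyh mzyct pkzzf
Hunk 2: at line 2 remove [qvhd] add [vjsi] -> 9 lines: xjeh wnoum hlwk vjsi npmr jjgt idyh mzyct pkzzf
Hunk 3: at line 2 remove [vjsi,npmr] add [kqgut] -> 8 lines: xjeh wnoum hlwk kqgut jjgt idyh mzyct pkzzf
Hunk 4: at line 1 remove [wnoum,hlwk,kqgut] add [dnon,fpe] -> 7 lines: xjeh dnon fpe jjgt idyh mzyct pkzzf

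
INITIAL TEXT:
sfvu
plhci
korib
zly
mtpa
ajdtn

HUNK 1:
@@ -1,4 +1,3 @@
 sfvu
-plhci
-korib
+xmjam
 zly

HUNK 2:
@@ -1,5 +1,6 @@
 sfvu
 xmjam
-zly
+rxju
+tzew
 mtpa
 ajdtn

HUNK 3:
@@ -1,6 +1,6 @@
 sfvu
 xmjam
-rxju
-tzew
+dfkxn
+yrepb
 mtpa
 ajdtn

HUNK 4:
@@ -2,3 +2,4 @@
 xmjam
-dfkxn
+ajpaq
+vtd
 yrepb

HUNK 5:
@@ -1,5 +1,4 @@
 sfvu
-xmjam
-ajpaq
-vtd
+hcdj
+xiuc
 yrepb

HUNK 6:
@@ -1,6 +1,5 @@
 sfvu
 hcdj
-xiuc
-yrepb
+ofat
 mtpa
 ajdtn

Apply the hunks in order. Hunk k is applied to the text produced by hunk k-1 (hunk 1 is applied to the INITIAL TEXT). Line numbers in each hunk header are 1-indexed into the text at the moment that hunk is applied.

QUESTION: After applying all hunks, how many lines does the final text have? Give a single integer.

Hunk 1: at line 1 remove [plhci,korib] add [xmjam] -> 5 lines: sfvu xmjam zly mtpa ajdtn
Hunk 2: at line 1 remove [zly] add [rxju,tzew] -> 6 lines: sfvu xmjam rxju tzew mtpa ajdtn
Hunk 3: at line 1 remove [rxju,tzew] add [dfkxn,yrepb] -> 6 lines: sfvu xmjam dfkxn yrepb mtpa ajdtn
Hunk 4: at line 2 remove [dfkxn] add [ajpaq,vtd] -> 7 lines: sfvu xmjam ajpaq vtd yrepb mtpa ajdtn
Hunk 5: at line 1 remove [xmjam,ajpaq,vtd] add [hcdj,xiuc] -> 6 lines: sfvu hcdj xiuc yrepb mtpa ajdtn
Hunk 6: at line 1 remove [xiuc,yrepb] add [ofat] -> 5 lines: sfvu hcdj ofat mtpa ajdtn
Final line count: 5

Answer: 5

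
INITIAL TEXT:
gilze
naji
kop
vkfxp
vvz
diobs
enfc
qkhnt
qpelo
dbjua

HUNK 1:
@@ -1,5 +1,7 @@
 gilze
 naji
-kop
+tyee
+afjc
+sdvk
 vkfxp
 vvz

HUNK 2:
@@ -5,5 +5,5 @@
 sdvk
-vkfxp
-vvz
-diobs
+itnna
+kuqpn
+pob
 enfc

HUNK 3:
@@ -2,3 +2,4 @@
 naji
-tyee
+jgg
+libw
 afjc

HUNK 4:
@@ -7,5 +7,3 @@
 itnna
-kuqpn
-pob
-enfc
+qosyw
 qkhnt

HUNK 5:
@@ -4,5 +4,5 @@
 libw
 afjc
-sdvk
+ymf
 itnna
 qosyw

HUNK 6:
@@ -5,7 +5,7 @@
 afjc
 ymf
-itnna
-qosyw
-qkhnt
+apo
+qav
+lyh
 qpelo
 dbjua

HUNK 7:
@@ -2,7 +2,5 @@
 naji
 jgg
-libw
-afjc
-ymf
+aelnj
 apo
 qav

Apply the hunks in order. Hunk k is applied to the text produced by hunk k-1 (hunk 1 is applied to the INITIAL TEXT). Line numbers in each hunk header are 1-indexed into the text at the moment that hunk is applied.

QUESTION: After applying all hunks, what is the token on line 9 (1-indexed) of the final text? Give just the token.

Answer: dbjua

Derivation:
Hunk 1: at line 1 remove [kop] add [tyee,afjc,sdvk] -> 12 lines: gilze naji tyee afjc sdvk vkfxp vvz diobs enfc qkhnt qpelo dbjua
Hunk 2: at line 5 remove [vkfxp,vvz,diobs] add [itnna,kuqpn,pob] -> 12 lines: gilze naji tyee afjc sdvk itnna kuqpn pob enfc qkhnt qpelo dbjua
Hunk 3: at line 2 remove [tyee] add [jgg,libw] -> 13 lines: gilze naji jgg libw afjc sdvk itnna kuqpn pob enfc qkhnt qpelo dbjua
Hunk 4: at line 7 remove [kuqpn,pob,enfc] add [qosyw] -> 11 lines: gilze naji jgg libw afjc sdvk itnna qosyw qkhnt qpelo dbjua
Hunk 5: at line 4 remove [sdvk] add [ymf] -> 11 lines: gilze naji jgg libw afjc ymf itnna qosyw qkhnt qpelo dbjua
Hunk 6: at line 5 remove [itnna,qosyw,qkhnt] add [apo,qav,lyh] -> 11 lines: gilze naji jgg libw afjc ymf apo qav lyh qpelo dbjua
Hunk 7: at line 2 remove [libw,afjc,ymf] add [aelnj] -> 9 lines: gilze naji jgg aelnj apo qav lyh qpelo dbjua
Final line 9: dbjua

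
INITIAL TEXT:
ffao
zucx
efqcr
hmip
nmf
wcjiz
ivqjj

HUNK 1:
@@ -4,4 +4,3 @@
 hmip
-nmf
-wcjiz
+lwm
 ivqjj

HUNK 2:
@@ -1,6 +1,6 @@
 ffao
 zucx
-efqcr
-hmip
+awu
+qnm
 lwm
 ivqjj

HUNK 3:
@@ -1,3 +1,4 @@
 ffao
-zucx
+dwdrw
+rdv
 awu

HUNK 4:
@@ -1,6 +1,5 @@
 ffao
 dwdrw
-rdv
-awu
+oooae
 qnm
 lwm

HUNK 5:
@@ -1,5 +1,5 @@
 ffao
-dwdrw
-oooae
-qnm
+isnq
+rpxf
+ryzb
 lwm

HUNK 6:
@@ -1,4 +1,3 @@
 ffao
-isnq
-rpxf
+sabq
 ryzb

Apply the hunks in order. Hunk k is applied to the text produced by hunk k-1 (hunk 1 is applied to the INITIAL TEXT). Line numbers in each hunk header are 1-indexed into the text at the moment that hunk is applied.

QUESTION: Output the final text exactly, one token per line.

Answer: ffao
sabq
ryzb
lwm
ivqjj

Derivation:
Hunk 1: at line 4 remove [nmf,wcjiz] add [lwm] -> 6 lines: ffao zucx efqcr hmip lwm ivqjj
Hunk 2: at line 1 remove [efqcr,hmip] add [awu,qnm] -> 6 lines: ffao zucx awu qnm lwm ivqjj
Hunk 3: at line 1 remove [zucx] add [dwdrw,rdv] -> 7 lines: ffao dwdrw rdv awu qnm lwm ivqjj
Hunk 4: at line 1 remove [rdv,awu] add [oooae] -> 6 lines: ffao dwdrw oooae qnm lwm ivqjj
Hunk 5: at line 1 remove [dwdrw,oooae,qnm] add [isnq,rpxf,ryzb] -> 6 lines: ffao isnq rpxf ryzb lwm ivqjj
Hunk 6: at line 1 remove [isnq,rpxf] add [sabq] -> 5 lines: ffao sabq ryzb lwm ivqjj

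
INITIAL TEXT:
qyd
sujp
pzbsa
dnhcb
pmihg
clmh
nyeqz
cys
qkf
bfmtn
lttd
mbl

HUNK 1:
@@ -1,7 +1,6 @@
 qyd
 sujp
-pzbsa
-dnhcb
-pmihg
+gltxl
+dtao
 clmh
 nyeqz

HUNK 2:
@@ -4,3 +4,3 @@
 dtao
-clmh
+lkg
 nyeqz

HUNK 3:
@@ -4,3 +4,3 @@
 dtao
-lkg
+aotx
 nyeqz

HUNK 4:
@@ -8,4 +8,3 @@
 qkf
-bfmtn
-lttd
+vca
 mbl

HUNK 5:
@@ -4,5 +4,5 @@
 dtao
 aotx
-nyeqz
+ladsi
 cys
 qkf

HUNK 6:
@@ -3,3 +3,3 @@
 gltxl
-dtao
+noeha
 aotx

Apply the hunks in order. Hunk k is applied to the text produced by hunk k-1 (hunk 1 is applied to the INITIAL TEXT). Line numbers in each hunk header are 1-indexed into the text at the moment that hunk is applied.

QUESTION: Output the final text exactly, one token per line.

Answer: qyd
sujp
gltxl
noeha
aotx
ladsi
cys
qkf
vca
mbl

Derivation:
Hunk 1: at line 1 remove [pzbsa,dnhcb,pmihg] add [gltxl,dtao] -> 11 lines: qyd sujp gltxl dtao clmh nyeqz cys qkf bfmtn lttd mbl
Hunk 2: at line 4 remove [clmh] add [lkg] -> 11 lines: qyd sujp gltxl dtao lkg nyeqz cys qkf bfmtn lttd mbl
Hunk 3: at line 4 remove [lkg] add [aotx] -> 11 lines: qyd sujp gltxl dtao aotx nyeqz cys qkf bfmtn lttd mbl
Hunk 4: at line 8 remove [bfmtn,lttd] add [vca] -> 10 lines: qyd sujp gltxl dtao aotx nyeqz cys qkf vca mbl
Hunk 5: at line 4 remove [nyeqz] add [ladsi] -> 10 lines: qyd sujp gltxl dtao aotx ladsi cys qkf vca mbl
Hunk 6: at line 3 remove [dtao] add [noeha] -> 10 lines: qyd sujp gltxl noeha aotx ladsi cys qkf vca mbl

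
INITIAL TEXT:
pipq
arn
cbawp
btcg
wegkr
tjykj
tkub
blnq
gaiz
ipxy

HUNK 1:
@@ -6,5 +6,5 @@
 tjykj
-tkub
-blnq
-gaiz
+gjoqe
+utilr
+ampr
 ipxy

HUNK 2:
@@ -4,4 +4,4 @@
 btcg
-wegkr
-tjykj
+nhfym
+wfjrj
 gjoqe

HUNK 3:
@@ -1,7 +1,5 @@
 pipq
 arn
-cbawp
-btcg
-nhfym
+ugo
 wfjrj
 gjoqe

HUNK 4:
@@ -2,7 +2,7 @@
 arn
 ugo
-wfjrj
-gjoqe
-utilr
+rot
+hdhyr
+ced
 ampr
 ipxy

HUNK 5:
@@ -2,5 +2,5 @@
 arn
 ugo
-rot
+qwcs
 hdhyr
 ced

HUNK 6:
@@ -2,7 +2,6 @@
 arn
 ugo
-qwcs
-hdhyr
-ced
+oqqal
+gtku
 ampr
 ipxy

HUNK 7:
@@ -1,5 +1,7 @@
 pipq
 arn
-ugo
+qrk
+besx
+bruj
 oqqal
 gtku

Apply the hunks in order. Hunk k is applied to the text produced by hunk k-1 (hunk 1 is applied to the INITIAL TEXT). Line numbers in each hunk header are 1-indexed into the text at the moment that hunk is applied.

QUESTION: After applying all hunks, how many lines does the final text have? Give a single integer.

Answer: 9

Derivation:
Hunk 1: at line 6 remove [tkub,blnq,gaiz] add [gjoqe,utilr,ampr] -> 10 lines: pipq arn cbawp btcg wegkr tjykj gjoqe utilr ampr ipxy
Hunk 2: at line 4 remove [wegkr,tjykj] add [nhfym,wfjrj] -> 10 lines: pipq arn cbawp btcg nhfym wfjrj gjoqe utilr ampr ipxy
Hunk 3: at line 1 remove [cbawp,btcg,nhfym] add [ugo] -> 8 lines: pipq arn ugo wfjrj gjoqe utilr ampr ipxy
Hunk 4: at line 2 remove [wfjrj,gjoqe,utilr] add [rot,hdhyr,ced] -> 8 lines: pipq arn ugo rot hdhyr ced ampr ipxy
Hunk 5: at line 2 remove [rot] add [qwcs] -> 8 lines: pipq arn ugo qwcs hdhyr ced ampr ipxy
Hunk 6: at line 2 remove [qwcs,hdhyr,ced] add [oqqal,gtku] -> 7 lines: pipq arn ugo oqqal gtku ampr ipxy
Hunk 7: at line 1 remove [ugo] add [qrk,besx,bruj] -> 9 lines: pipq arn qrk besx bruj oqqal gtku ampr ipxy
Final line count: 9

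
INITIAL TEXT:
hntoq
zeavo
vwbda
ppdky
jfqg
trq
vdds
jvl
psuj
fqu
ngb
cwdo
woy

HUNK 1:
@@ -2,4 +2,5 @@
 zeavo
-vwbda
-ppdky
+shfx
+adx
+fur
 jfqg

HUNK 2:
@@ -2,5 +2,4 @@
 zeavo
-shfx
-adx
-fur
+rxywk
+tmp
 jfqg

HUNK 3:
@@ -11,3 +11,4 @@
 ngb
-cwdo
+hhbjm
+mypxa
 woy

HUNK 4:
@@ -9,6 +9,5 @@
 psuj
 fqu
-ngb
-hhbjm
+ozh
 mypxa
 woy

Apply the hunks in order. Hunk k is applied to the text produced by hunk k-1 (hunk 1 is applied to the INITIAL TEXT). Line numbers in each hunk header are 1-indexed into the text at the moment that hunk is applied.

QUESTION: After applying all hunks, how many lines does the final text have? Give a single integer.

Hunk 1: at line 2 remove [vwbda,ppdky] add [shfx,adx,fur] -> 14 lines: hntoq zeavo shfx adx fur jfqg trq vdds jvl psuj fqu ngb cwdo woy
Hunk 2: at line 2 remove [shfx,adx,fur] add [rxywk,tmp] -> 13 lines: hntoq zeavo rxywk tmp jfqg trq vdds jvl psuj fqu ngb cwdo woy
Hunk 3: at line 11 remove [cwdo] add [hhbjm,mypxa] -> 14 lines: hntoq zeavo rxywk tmp jfqg trq vdds jvl psuj fqu ngb hhbjm mypxa woy
Hunk 4: at line 9 remove [ngb,hhbjm] add [ozh] -> 13 lines: hntoq zeavo rxywk tmp jfqg trq vdds jvl psuj fqu ozh mypxa woy
Final line count: 13

Answer: 13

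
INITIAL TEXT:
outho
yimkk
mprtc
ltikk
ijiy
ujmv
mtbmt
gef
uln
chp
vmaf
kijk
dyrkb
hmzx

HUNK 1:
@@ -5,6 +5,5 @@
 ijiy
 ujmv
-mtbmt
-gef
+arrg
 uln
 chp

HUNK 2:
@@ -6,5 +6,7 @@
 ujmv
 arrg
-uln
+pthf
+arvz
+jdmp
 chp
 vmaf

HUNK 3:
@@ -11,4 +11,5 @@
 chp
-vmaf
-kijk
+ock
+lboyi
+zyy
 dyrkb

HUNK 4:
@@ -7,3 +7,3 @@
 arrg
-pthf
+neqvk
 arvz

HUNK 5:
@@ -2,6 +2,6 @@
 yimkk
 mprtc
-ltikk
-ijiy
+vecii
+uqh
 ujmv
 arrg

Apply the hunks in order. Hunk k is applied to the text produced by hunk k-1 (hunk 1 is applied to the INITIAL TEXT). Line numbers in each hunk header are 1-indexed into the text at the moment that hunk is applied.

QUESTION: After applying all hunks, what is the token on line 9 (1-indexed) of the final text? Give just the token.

Hunk 1: at line 5 remove [mtbmt,gef] add [arrg] -> 13 lines: outho yimkk mprtc ltikk ijiy ujmv arrg uln chp vmaf kijk dyrkb hmzx
Hunk 2: at line 6 remove [uln] add [pthf,arvz,jdmp] -> 15 lines: outho yimkk mprtc ltikk ijiy ujmv arrg pthf arvz jdmp chp vmaf kijk dyrkb hmzx
Hunk 3: at line 11 remove [vmaf,kijk] add [ock,lboyi,zyy] -> 16 lines: outho yimkk mprtc ltikk ijiy ujmv arrg pthf arvz jdmp chp ock lboyi zyy dyrkb hmzx
Hunk 4: at line 7 remove [pthf] add [neqvk] -> 16 lines: outho yimkk mprtc ltikk ijiy ujmv arrg neqvk arvz jdmp chp ock lboyi zyy dyrkb hmzx
Hunk 5: at line 2 remove [ltikk,ijiy] add [vecii,uqh] -> 16 lines: outho yimkk mprtc vecii uqh ujmv arrg neqvk arvz jdmp chp ock lboyi zyy dyrkb hmzx
Final line 9: arvz

Answer: arvz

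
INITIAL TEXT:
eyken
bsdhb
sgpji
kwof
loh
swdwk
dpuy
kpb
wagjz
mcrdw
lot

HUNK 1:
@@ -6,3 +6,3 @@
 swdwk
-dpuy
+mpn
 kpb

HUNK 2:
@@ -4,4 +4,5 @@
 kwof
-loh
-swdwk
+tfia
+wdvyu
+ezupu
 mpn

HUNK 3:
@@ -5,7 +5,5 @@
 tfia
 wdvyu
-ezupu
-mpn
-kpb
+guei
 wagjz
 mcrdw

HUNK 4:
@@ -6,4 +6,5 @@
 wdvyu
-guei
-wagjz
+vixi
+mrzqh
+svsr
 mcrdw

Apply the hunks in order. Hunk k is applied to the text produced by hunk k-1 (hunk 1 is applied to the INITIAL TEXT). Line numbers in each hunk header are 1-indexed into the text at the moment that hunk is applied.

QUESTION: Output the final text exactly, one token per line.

Answer: eyken
bsdhb
sgpji
kwof
tfia
wdvyu
vixi
mrzqh
svsr
mcrdw
lot

Derivation:
Hunk 1: at line 6 remove [dpuy] add [mpn] -> 11 lines: eyken bsdhb sgpji kwof loh swdwk mpn kpb wagjz mcrdw lot
Hunk 2: at line 4 remove [loh,swdwk] add [tfia,wdvyu,ezupu] -> 12 lines: eyken bsdhb sgpji kwof tfia wdvyu ezupu mpn kpb wagjz mcrdw lot
Hunk 3: at line 5 remove [ezupu,mpn,kpb] add [guei] -> 10 lines: eyken bsdhb sgpji kwof tfia wdvyu guei wagjz mcrdw lot
Hunk 4: at line 6 remove [guei,wagjz] add [vixi,mrzqh,svsr] -> 11 lines: eyken bsdhb sgpji kwof tfia wdvyu vixi mrzqh svsr mcrdw lot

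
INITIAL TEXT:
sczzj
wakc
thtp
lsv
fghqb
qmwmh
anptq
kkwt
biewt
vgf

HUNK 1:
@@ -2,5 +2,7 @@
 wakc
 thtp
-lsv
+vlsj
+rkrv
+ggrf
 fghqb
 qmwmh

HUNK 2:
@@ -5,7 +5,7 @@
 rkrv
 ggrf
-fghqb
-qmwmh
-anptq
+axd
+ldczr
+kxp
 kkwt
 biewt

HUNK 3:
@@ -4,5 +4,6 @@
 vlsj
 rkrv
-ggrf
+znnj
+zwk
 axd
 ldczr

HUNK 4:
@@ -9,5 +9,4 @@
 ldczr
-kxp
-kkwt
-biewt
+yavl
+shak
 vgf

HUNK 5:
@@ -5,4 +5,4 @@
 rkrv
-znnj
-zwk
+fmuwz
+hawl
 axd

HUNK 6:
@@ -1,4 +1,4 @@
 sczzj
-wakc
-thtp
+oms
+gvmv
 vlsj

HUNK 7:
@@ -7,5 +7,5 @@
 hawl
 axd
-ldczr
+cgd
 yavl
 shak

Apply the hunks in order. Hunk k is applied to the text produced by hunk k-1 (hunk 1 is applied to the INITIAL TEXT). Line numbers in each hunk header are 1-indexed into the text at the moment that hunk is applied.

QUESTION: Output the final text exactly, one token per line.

Answer: sczzj
oms
gvmv
vlsj
rkrv
fmuwz
hawl
axd
cgd
yavl
shak
vgf

Derivation:
Hunk 1: at line 2 remove [lsv] add [vlsj,rkrv,ggrf] -> 12 lines: sczzj wakc thtp vlsj rkrv ggrf fghqb qmwmh anptq kkwt biewt vgf
Hunk 2: at line 5 remove [fghqb,qmwmh,anptq] add [axd,ldczr,kxp] -> 12 lines: sczzj wakc thtp vlsj rkrv ggrf axd ldczr kxp kkwt biewt vgf
Hunk 3: at line 4 remove [ggrf] add [znnj,zwk] -> 13 lines: sczzj wakc thtp vlsj rkrv znnj zwk axd ldczr kxp kkwt biewt vgf
Hunk 4: at line 9 remove [kxp,kkwt,biewt] add [yavl,shak] -> 12 lines: sczzj wakc thtp vlsj rkrv znnj zwk axd ldczr yavl shak vgf
Hunk 5: at line 5 remove [znnj,zwk] add [fmuwz,hawl] -> 12 lines: sczzj wakc thtp vlsj rkrv fmuwz hawl axd ldczr yavl shak vgf
Hunk 6: at line 1 remove [wakc,thtp] add [oms,gvmv] -> 12 lines: sczzj oms gvmv vlsj rkrv fmuwz hawl axd ldczr yavl shak vgf
Hunk 7: at line 7 remove [ldczr] add [cgd] -> 12 lines: sczzj oms gvmv vlsj rkrv fmuwz hawl axd cgd yavl shak vgf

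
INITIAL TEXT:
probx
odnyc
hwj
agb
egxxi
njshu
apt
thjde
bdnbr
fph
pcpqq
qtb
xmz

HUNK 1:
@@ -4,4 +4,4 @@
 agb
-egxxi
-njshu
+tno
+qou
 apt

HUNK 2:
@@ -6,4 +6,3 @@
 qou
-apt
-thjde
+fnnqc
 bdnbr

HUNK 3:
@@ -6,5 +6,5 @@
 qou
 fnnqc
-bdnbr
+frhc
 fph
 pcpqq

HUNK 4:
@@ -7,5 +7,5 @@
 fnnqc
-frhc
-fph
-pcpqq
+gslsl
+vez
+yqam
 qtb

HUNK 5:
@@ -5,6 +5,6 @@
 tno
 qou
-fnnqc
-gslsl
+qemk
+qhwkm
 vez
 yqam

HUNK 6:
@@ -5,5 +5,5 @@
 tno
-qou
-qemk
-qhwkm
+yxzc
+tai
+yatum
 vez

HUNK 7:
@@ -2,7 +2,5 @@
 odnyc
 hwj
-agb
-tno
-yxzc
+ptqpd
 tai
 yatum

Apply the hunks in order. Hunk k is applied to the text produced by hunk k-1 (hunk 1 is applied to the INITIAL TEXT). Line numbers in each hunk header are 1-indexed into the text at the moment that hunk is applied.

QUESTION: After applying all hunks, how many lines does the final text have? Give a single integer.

Hunk 1: at line 4 remove [egxxi,njshu] add [tno,qou] -> 13 lines: probx odnyc hwj agb tno qou apt thjde bdnbr fph pcpqq qtb xmz
Hunk 2: at line 6 remove [apt,thjde] add [fnnqc] -> 12 lines: probx odnyc hwj agb tno qou fnnqc bdnbr fph pcpqq qtb xmz
Hunk 3: at line 6 remove [bdnbr] add [frhc] -> 12 lines: probx odnyc hwj agb tno qou fnnqc frhc fph pcpqq qtb xmz
Hunk 4: at line 7 remove [frhc,fph,pcpqq] add [gslsl,vez,yqam] -> 12 lines: probx odnyc hwj agb tno qou fnnqc gslsl vez yqam qtb xmz
Hunk 5: at line 5 remove [fnnqc,gslsl] add [qemk,qhwkm] -> 12 lines: probx odnyc hwj agb tno qou qemk qhwkm vez yqam qtb xmz
Hunk 6: at line 5 remove [qou,qemk,qhwkm] add [yxzc,tai,yatum] -> 12 lines: probx odnyc hwj agb tno yxzc tai yatum vez yqam qtb xmz
Hunk 7: at line 2 remove [agb,tno,yxzc] add [ptqpd] -> 10 lines: probx odnyc hwj ptqpd tai yatum vez yqam qtb xmz
Final line count: 10

Answer: 10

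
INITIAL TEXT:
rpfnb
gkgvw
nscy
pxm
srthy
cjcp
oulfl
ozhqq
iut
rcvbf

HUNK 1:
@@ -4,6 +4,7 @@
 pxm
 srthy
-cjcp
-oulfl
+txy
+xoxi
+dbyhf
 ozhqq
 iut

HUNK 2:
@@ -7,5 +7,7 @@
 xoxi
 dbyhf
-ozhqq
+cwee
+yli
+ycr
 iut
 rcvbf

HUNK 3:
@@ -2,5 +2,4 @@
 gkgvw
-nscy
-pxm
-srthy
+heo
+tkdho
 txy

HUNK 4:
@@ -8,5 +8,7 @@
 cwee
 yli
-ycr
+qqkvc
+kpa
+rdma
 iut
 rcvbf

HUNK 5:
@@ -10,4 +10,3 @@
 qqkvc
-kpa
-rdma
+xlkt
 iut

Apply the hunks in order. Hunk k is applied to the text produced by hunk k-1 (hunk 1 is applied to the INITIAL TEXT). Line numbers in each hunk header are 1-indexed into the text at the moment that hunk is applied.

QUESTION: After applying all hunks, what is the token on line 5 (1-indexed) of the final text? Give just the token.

Answer: txy

Derivation:
Hunk 1: at line 4 remove [cjcp,oulfl] add [txy,xoxi,dbyhf] -> 11 lines: rpfnb gkgvw nscy pxm srthy txy xoxi dbyhf ozhqq iut rcvbf
Hunk 2: at line 7 remove [ozhqq] add [cwee,yli,ycr] -> 13 lines: rpfnb gkgvw nscy pxm srthy txy xoxi dbyhf cwee yli ycr iut rcvbf
Hunk 3: at line 2 remove [nscy,pxm,srthy] add [heo,tkdho] -> 12 lines: rpfnb gkgvw heo tkdho txy xoxi dbyhf cwee yli ycr iut rcvbf
Hunk 4: at line 8 remove [ycr] add [qqkvc,kpa,rdma] -> 14 lines: rpfnb gkgvw heo tkdho txy xoxi dbyhf cwee yli qqkvc kpa rdma iut rcvbf
Hunk 5: at line 10 remove [kpa,rdma] add [xlkt] -> 13 lines: rpfnb gkgvw heo tkdho txy xoxi dbyhf cwee yli qqkvc xlkt iut rcvbf
Final line 5: txy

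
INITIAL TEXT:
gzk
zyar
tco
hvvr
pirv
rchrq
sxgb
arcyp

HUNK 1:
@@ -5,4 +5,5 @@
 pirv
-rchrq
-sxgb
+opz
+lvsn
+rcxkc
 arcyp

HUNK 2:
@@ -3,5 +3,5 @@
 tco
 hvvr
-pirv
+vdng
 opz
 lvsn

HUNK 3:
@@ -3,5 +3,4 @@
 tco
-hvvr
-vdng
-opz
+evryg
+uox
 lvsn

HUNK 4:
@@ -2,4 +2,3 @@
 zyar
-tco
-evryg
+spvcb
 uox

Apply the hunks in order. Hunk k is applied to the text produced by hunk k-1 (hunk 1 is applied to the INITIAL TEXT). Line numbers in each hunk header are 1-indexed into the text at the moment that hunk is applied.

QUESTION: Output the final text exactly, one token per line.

Hunk 1: at line 5 remove [rchrq,sxgb] add [opz,lvsn,rcxkc] -> 9 lines: gzk zyar tco hvvr pirv opz lvsn rcxkc arcyp
Hunk 2: at line 3 remove [pirv] add [vdng] -> 9 lines: gzk zyar tco hvvr vdng opz lvsn rcxkc arcyp
Hunk 3: at line 3 remove [hvvr,vdng,opz] add [evryg,uox] -> 8 lines: gzk zyar tco evryg uox lvsn rcxkc arcyp
Hunk 4: at line 2 remove [tco,evryg] add [spvcb] -> 7 lines: gzk zyar spvcb uox lvsn rcxkc arcyp

Answer: gzk
zyar
spvcb
uox
lvsn
rcxkc
arcyp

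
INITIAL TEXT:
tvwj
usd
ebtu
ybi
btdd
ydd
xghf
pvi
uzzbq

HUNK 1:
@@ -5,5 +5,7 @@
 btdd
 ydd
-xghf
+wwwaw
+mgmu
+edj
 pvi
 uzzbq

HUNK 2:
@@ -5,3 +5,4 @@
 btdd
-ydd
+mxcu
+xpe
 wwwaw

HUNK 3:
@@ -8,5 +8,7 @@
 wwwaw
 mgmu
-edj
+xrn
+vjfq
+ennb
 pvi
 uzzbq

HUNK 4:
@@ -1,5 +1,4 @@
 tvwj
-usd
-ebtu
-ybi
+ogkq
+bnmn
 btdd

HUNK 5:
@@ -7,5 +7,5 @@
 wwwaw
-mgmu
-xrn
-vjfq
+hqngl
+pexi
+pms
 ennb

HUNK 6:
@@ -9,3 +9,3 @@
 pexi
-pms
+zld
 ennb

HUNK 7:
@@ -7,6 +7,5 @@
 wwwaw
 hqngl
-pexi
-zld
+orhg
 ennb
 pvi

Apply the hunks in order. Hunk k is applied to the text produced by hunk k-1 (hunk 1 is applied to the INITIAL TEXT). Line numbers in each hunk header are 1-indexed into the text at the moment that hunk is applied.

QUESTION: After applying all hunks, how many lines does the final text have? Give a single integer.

Answer: 12

Derivation:
Hunk 1: at line 5 remove [xghf] add [wwwaw,mgmu,edj] -> 11 lines: tvwj usd ebtu ybi btdd ydd wwwaw mgmu edj pvi uzzbq
Hunk 2: at line 5 remove [ydd] add [mxcu,xpe] -> 12 lines: tvwj usd ebtu ybi btdd mxcu xpe wwwaw mgmu edj pvi uzzbq
Hunk 3: at line 8 remove [edj] add [xrn,vjfq,ennb] -> 14 lines: tvwj usd ebtu ybi btdd mxcu xpe wwwaw mgmu xrn vjfq ennb pvi uzzbq
Hunk 4: at line 1 remove [usd,ebtu,ybi] add [ogkq,bnmn] -> 13 lines: tvwj ogkq bnmn btdd mxcu xpe wwwaw mgmu xrn vjfq ennb pvi uzzbq
Hunk 5: at line 7 remove [mgmu,xrn,vjfq] add [hqngl,pexi,pms] -> 13 lines: tvwj ogkq bnmn btdd mxcu xpe wwwaw hqngl pexi pms ennb pvi uzzbq
Hunk 6: at line 9 remove [pms] add [zld] -> 13 lines: tvwj ogkq bnmn btdd mxcu xpe wwwaw hqngl pexi zld ennb pvi uzzbq
Hunk 7: at line 7 remove [pexi,zld] add [orhg] -> 12 lines: tvwj ogkq bnmn btdd mxcu xpe wwwaw hqngl orhg ennb pvi uzzbq
Final line count: 12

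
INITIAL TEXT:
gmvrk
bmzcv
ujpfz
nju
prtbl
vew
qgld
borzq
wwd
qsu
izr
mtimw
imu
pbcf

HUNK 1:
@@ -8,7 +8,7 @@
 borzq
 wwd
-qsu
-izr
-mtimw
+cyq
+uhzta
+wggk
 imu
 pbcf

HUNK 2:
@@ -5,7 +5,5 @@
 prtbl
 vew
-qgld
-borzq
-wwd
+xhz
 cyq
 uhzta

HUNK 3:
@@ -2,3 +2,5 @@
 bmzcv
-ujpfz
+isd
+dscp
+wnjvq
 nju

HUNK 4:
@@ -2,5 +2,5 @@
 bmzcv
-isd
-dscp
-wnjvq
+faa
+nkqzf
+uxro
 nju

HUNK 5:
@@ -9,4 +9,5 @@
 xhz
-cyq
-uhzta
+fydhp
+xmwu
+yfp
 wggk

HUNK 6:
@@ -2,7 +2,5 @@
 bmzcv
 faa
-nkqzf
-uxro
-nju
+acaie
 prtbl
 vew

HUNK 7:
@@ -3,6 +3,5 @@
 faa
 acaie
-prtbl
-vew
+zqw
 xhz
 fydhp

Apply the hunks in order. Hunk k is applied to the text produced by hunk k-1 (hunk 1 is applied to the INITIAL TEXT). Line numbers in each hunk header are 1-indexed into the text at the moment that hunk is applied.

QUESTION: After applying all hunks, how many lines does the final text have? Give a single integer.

Hunk 1: at line 8 remove [qsu,izr,mtimw] add [cyq,uhzta,wggk] -> 14 lines: gmvrk bmzcv ujpfz nju prtbl vew qgld borzq wwd cyq uhzta wggk imu pbcf
Hunk 2: at line 5 remove [qgld,borzq,wwd] add [xhz] -> 12 lines: gmvrk bmzcv ujpfz nju prtbl vew xhz cyq uhzta wggk imu pbcf
Hunk 3: at line 2 remove [ujpfz] add [isd,dscp,wnjvq] -> 14 lines: gmvrk bmzcv isd dscp wnjvq nju prtbl vew xhz cyq uhzta wggk imu pbcf
Hunk 4: at line 2 remove [isd,dscp,wnjvq] add [faa,nkqzf,uxro] -> 14 lines: gmvrk bmzcv faa nkqzf uxro nju prtbl vew xhz cyq uhzta wggk imu pbcf
Hunk 5: at line 9 remove [cyq,uhzta] add [fydhp,xmwu,yfp] -> 15 lines: gmvrk bmzcv faa nkqzf uxro nju prtbl vew xhz fydhp xmwu yfp wggk imu pbcf
Hunk 6: at line 2 remove [nkqzf,uxro,nju] add [acaie] -> 13 lines: gmvrk bmzcv faa acaie prtbl vew xhz fydhp xmwu yfp wggk imu pbcf
Hunk 7: at line 3 remove [prtbl,vew] add [zqw] -> 12 lines: gmvrk bmzcv faa acaie zqw xhz fydhp xmwu yfp wggk imu pbcf
Final line count: 12

Answer: 12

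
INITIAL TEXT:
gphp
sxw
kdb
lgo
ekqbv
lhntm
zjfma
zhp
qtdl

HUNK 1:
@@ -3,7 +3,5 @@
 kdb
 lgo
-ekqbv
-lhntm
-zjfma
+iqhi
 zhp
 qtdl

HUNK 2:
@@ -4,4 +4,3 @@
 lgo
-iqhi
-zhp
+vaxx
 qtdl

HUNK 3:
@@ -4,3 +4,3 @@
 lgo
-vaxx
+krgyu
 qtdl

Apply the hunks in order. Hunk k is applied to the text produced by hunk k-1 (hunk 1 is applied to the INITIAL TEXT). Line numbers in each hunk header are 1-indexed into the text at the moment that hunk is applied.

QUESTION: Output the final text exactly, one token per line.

Answer: gphp
sxw
kdb
lgo
krgyu
qtdl

Derivation:
Hunk 1: at line 3 remove [ekqbv,lhntm,zjfma] add [iqhi] -> 7 lines: gphp sxw kdb lgo iqhi zhp qtdl
Hunk 2: at line 4 remove [iqhi,zhp] add [vaxx] -> 6 lines: gphp sxw kdb lgo vaxx qtdl
Hunk 3: at line 4 remove [vaxx] add [krgyu] -> 6 lines: gphp sxw kdb lgo krgyu qtdl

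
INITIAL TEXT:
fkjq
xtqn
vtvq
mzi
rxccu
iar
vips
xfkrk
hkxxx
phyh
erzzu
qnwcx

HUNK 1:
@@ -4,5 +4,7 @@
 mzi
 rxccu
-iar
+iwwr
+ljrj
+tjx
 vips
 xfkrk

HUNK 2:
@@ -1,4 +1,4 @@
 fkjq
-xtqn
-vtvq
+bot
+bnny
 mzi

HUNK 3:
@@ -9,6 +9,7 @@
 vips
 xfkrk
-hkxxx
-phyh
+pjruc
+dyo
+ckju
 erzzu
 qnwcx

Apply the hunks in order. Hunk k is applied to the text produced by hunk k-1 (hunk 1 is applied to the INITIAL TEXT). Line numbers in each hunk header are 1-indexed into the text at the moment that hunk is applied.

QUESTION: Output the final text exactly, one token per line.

Answer: fkjq
bot
bnny
mzi
rxccu
iwwr
ljrj
tjx
vips
xfkrk
pjruc
dyo
ckju
erzzu
qnwcx

Derivation:
Hunk 1: at line 4 remove [iar] add [iwwr,ljrj,tjx] -> 14 lines: fkjq xtqn vtvq mzi rxccu iwwr ljrj tjx vips xfkrk hkxxx phyh erzzu qnwcx
Hunk 2: at line 1 remove [xtqn,vtvq] add [bot,bnny] -> 14 lines: fkjq bot bnny mzi rxccu iwwr ljrj tjx vips xfkrk hkxxx phyh erzzu qnwcx
Hunk 3: at line 9 remove [hkxxx,phyh] add [pjruc,dyo,ckju] -> 15 lines: fkjq bot bnny mzi rxccu iwwr ljrj tjx vips xfkrk pjruc dyo ckju erzzu qnwcx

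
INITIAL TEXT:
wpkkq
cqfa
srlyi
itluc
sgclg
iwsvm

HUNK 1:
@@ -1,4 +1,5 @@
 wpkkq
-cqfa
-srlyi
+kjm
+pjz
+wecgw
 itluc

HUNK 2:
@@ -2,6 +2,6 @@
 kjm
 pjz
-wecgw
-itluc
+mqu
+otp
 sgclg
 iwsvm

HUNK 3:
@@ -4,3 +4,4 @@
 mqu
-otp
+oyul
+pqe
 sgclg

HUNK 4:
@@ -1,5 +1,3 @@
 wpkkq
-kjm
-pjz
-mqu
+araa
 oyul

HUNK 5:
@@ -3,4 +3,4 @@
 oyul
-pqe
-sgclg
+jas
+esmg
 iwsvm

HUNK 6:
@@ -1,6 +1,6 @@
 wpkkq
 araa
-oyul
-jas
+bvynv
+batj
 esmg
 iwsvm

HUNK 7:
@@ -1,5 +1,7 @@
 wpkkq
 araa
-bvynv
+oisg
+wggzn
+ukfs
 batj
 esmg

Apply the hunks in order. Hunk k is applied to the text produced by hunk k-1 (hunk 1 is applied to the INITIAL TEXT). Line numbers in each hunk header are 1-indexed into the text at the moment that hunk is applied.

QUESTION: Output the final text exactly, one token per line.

Hunk 1: at line 1 remove [cqfa,srlyi] add [kjm,pjz,wecgw] -> 7 lines: wpkkq kjm pjz wecgw itluc sgclg iwsvm
Hunk 2: at line 2 remove [wecgw,itluc] add [mqu,otp] -> 7 lines: wpkkq kjm pjz mqu otp sgclg iwsvm
Hunk 3: at line 4 remove [otp] add [oyul,pqe] -> 8 lines: wpkkq kjm pjz mqu oyul pqe sgclg iwsvm
Hunk 4: at line 1 remove [kjm,pjz,mqu] add [araa] -> 6 lines: wpkkq araa oyul pqe sgclg iwsvm
Hunk 5: at line 3 remove [pqe,sgclg] add [jas,esmg] -> 6 lines: wpkkq araa oyul jas esmg iwsvm
Hunk 6: at line 1 remove [oyul,jas] add [bvynv,batj] -> 6 lines: wpkkq araa bvynv batj esmg iwsvm
Hunk 7: at line 1 remove [bvynv] add [oisg,wggzn,ukfs] -> 8 lines: wpkkq araa oisg wggzn ukfs batj esmg iwsvm

Answer: wpkkq
araa
oisg
wggzn
ukfs
batj
esmg
iwsvm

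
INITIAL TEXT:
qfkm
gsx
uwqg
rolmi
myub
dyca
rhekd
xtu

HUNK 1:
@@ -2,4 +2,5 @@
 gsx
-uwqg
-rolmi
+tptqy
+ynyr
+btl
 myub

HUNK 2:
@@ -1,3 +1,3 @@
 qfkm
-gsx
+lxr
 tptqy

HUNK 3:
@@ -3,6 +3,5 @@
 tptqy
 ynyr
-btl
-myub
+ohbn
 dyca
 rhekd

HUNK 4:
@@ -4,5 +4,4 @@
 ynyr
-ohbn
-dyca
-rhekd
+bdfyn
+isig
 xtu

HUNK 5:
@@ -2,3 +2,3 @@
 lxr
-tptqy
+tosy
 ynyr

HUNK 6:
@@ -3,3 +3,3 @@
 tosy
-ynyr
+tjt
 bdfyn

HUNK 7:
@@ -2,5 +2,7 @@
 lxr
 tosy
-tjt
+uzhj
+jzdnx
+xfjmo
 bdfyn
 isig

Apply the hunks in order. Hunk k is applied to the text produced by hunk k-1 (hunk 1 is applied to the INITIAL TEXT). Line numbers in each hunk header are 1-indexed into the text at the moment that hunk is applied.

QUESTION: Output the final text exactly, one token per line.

Answer: qfkm
lxr
tosy
uzhj
jzdnx
xfjmo
bdfyn
isig
xtu

Derivation:
Hunk 1: at line 2 remove [uwqg,rolmi] add [tptqy,ynyr,btl] -> 9 lines: qfkm gsx tptqy ynyr btl myub dyca rhekd xtu
Hunk 2: at line 1 remove [gsx] add [lxr] -> 9 lines: qfkm lxr tptqy ynyr btl myub dyca rhekd xtu
Hunk 3: at line 3 remove [btl,myub] add [ohbn] -> 8 lines: qfkm lxr tptqy ynyr ohbn dyca rhekd xtu
Hunk 4: at line 4 remove [ohbn,dyca,rhekd] add [bdfyn,isig] -> 7 lines: qfkm lxr tptqy ynyr bdfyn isig xtu
Hunk 5: at line 2 remove [tptqy] add [tosy] -> 7 lines: qfkm lxr tosy ynyr bdfyn isig xtu
Hunk 6: at line 3 remove [ynyr] add [tjt] -> 7 lines: qfkm lxr tosy tjt bdfyn isig xtu
Hunk 7: at line 2 remove [tjt] add [uzhj,jzdnx,xfjmo] -> 9 lines: qfkm lxr tosy uzhj jzdnx xfjmo bdfyn isig xtu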